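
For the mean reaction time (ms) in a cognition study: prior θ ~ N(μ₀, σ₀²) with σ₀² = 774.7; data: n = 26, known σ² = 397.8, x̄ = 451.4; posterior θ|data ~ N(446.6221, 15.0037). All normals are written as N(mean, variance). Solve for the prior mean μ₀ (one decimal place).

The posterior mean is a precision-weighted average: μ_n = (τ₀μ₀ + τ_data·x̄)/(τ₀+τ_data), with τ₀=1/σ₀² and τ_data=n/σ².
Here τ₀ = 1/774.7 = 0.001291 and τ_data = 26/397.8 = 0.065359, so τ_n = 0.066650.
Rearranging for μ₀: μ₀ = (μ_n·τ_n − τ_data·x̄)/τ₀ = (446.6221·0.066650 − 0.065359·451.4) / 0.001291 = 0.264310/0.001291 ≈ 204.7.

μ₀ = 204.7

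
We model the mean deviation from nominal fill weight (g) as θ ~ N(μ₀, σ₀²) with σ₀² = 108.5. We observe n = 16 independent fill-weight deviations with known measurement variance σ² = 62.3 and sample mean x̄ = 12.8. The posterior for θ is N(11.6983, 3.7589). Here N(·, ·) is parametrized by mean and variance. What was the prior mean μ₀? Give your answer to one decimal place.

μ₀ = -19.0

With known observation variance, the Normal–Normal posterior has precision τ_n = τ₀ + n/σ² and mean μ_n = (τ₀μ₀ + (n/σ²)x̄)/τ_n.
Here τ₀ = 1/108.5 = 0.009217 and τ_data = 16/62.3 = 0.256822, so τ_n = 0.266039.
Rearranging for μ₀: μ₀ = (μ_n·τ_n − τ_data·x̄)/τ₀ = (11.6983·0.266039 − 0.256822·12.8) / 0.009217 = -0.175118/0.009217 ≈ -19.0.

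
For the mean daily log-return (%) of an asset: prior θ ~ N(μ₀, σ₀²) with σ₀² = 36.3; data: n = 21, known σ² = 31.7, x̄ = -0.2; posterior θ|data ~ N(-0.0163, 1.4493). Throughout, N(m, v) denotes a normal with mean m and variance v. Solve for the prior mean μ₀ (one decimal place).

With known observation variance, the Normal–Normal posterior has precision τ_n = τ₀ + n/σ² and mean μ_n = (τ₀μ₀ + (n/σ²)x̄)/τ_n.
Here τ₀ = 1/36.3 = 0.027548 and τ_data = 21/31.7 = 0.662461, so τ_n = 0.690009.
Rearranging for μ₀: μ₀ = (μ_n·τ_n − τ_data·x̄)/τ₀ = (-0.0163·0.690009 − 0.662461·-0.2) / 0.027548 = 0.121245/0.027548 ≈ 4.4.

μ₀ = 4.4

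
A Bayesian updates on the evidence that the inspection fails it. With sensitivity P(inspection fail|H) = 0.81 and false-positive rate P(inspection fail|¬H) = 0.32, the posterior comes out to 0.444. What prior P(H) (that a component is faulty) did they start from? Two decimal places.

P(H) = 0.24

Bayes' rule in odds form gives O(H|E) = O(H)·[P(E|H)/P(E|¬H)], hence O(H) = O(H|E)/LR.
Posterior odds = 0.444/(1−0.444) = 0.7986. LR = 0.81/0.32 = 2.5312.
Prior odds = 0.7986/2.5312 = 0.3155, so P(H) = 0.3155/(1+0.3155) ≈ 0.24.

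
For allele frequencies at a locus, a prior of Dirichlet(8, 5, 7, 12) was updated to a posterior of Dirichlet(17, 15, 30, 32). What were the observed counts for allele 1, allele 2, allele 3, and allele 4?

counts (9, 10, 23, 20)

For a Dirichlet(α) prior with multinomial counts c, the posterior is Dirichlet(α + c) componentwise.
Counts are posterior − prior componentwise: 17−8=9, 15−5=10, 30−7=23, 32−12=20.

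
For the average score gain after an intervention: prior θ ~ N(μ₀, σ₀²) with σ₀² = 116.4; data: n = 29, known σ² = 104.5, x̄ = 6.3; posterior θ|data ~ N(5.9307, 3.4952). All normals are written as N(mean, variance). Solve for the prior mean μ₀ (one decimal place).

With known observation variance, the Normal–Normal posterior has precision τ_n = τ₀ + n/σ² and mean μ_n = (τ₀μ₀ + (n/σ²)x̄)/τ_n.
Here τ₀ = 1/116.4 = 0.008591 and τ_data = 29/104.5 = 0.277512, so τ_n = 0.286103.
Rearranging for μ₀: μ₀ = (μ_n·τ_n − τ_data·x̄)/τ₀ = (5.9307·0.286103 − 0.277512·6.3) / 0.008591 = -0.051535/0.008591 ≈ -6.0.

μ₀ = -6.0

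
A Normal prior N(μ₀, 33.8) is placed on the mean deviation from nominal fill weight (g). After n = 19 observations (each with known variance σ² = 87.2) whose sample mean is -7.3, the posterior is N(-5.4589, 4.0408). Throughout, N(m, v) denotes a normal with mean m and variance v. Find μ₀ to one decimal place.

μ₀ = 8.1

The posterior mean is a precision-weighted average: μ_n = (τ₀μ₀ + τ_data·x̄)/(τ₀+τ_data), with τ₀=1/σ₀² and τ_data=n/σ².
Here τ₀ = 1/33.8 = 0.029586 and τ_data = 19/87.2 = 0.217890, so τ_n = 0.247476.
Rearranging for μ₀: μ₀ = (μ_n·τ_n − τ_data·x̄)/τ₀ = (-5.4589·0.247476 − 0.217890·-7.3) / 0.029586 = 0.239650/0.029586 ≈ 8.1.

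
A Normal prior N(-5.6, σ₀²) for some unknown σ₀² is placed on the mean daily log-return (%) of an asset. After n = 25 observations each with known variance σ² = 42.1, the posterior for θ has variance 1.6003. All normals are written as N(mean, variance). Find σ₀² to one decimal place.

σ₀² = 32.2

For the Normal–Normal model with known σ², precisions add: τ_n = τ₀ + n/σ².
So 1/σ₀² = 1/1.6003 − 25/42.1 = 0.624883 − 0.593824 = 0.031059.
Hence σ₀² = 1/0.031059 ≈ 32.2.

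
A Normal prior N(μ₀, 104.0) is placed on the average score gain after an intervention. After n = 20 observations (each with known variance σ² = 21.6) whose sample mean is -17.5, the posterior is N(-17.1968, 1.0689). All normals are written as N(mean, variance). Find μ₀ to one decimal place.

The posterior mean is a precision-weighted average: μ_n = (τ₀μ₀ + τ_data·x̄)/(τ₀+τ_data), with τ₀=1/σ₀² and τ_data=n/σ².
Here τ₀ = 1/104.0 = 0.009615 and τ_data = 20/21.6 = 0.925926, so τ_n = 0.935541.
Rearranging for μ₀: μ₀ = (μ_n·τ_n − τ_data·x̄)/τ₀ = (-17.1968·0.935541 − 0.925926·-17.5) / 0.009615 = 0.115394/0.009615 ≈ 12.0.

μ₀ = 12.0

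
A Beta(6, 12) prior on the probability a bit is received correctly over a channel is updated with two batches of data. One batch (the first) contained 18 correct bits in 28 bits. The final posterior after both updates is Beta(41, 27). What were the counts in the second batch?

17 correct bits and 5 errors

Sequential conjugate updates are equivalent to a single update on the pooled data, so total successes = posterior α − prior α and total failures = posterior β − prior β.
Total across both batches: 41−6=35 correct bits, 27−12=15 errors.
Subtract the first batch: 35−18=17 correct bits and 15−10=5 errors.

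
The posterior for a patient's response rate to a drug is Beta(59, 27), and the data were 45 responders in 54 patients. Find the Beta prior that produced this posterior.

A Beta(a, b) prior with s successes and f failures in binomial data gives a Beta(a+s, b+f) posterior.
So a = 59 − 45 = 14 and b = 27 − 9 = 18.

Beta(14, 18)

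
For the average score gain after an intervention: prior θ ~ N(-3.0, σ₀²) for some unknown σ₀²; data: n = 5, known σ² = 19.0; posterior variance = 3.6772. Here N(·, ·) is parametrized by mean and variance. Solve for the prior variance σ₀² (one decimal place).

σ₀² = 113.8

For the Normal–Normal model with known σ², precisions add: τ_n = τ₀ + n/σ².
So 1/σ₀² = 1/3.6772 − 5/19.0 = 0.271946 − 0.263158 = 0.008788.
Hence σ₀² = 1/0.008788 ≈ 113.8.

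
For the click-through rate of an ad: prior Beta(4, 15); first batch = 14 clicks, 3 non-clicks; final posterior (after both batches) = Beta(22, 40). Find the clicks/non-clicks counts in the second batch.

Sequential conjugate updates are equivalent to a single update on the pooled data, so total successes = posterior α − prior α and total failures = posterior β − prior β.
Total across both batches: 22−4=18 clicks, 40−15=25 non-clicks.
Subtract the first batch: 18−14=4 clicks and 25−3=22 non-clicks.

4 clicks and 22 non-clicks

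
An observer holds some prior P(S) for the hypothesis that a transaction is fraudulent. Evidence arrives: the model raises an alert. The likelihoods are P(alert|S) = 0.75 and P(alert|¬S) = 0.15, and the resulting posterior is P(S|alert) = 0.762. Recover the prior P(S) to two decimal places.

Bayes' rule in odds form gives O(S|E) = O(S)·[P(E|S)/P(E|¬S)], hence O(S) = O(S|E)/LR.
Posterior odds = 0.762/(1−0.762) = 3.2017. LR = 0.75/0.15 = 5.0000.
Prior odds = 3.2017/5.0000 = 0.6403, so P(S) = 0.6403/(1+0.6403) ≈ 0.39.

P(S) = 0.39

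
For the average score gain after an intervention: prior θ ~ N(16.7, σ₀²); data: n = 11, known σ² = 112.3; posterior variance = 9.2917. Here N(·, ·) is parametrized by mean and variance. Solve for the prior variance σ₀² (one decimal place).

Posterior precision equals prior precision plus data precision: 1/σ_n² = 1/σ₀² + n/σ².
So 1/σ₀² = 1/9.2917 − 11/112.3 = 0.107623 − 0.097952 = 0.009671.
Hence σ₀² = 1/0.009671 ≈ 103.4.

σ₀² = 103.4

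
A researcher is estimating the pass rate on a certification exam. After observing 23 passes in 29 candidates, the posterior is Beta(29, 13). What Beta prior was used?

Under Beta–binomial conjugacy the posterior parameters are (a+s, b+f).
Subtract the data counts: 29−23=6, 13−6=7.

Beta(6, 7)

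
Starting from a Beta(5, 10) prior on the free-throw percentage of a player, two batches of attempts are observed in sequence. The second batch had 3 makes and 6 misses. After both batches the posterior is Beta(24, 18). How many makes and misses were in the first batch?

Because Beta–binomial updating is additive in the counts, the combined data contributed (α_post−α_prior, β_post−β_prior) successes and failures.
Total across both batches: 24−5=19 makes, 18−10=8 misses.
Subtract the second batch: 19−3=16 makes and 8−6=2 misses.

16 makes and 2 misses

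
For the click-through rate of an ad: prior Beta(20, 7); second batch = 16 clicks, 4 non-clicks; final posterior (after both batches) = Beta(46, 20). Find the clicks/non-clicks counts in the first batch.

10 clicks and 9 non-clicks

Because Beta–binomial updating is additive in the counts, the combined data contributed (α_post−α_prior, β_post−β_prior) successes and failures.
Total across both batches: 46−20=26 clicks, 20−7=13 non-clicks.
Subtract the second batch: 26−16=10 clicks and 13−4=9 non-clicks.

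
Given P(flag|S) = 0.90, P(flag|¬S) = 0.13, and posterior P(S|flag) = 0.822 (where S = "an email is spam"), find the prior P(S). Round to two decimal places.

P(S) = 0.40

Bayes' rule in odds form gives O(S|E) = O(S)·[P(E|S)/P(E|¬S)], hence O(S) = O(S|E)/LR.
Posterior odds = 0.822/(1−0.822) = 4.6180. LR = 0.90/0.13 = 6.9231.
Prior odds = 4.6180/6.9231 = 0.6670, so P(S) = 0.6670/(1+0.6670) ≈ 0.40.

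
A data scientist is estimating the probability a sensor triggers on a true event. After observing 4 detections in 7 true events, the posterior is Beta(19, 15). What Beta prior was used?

A Beta(a, b) prior with s successes and f failures in binomial data gives a Beta(a+s, b+f) posterior.
So a = 19 − 4 = 15 and b = 15 − 3 = 12.

Beta(15, 12)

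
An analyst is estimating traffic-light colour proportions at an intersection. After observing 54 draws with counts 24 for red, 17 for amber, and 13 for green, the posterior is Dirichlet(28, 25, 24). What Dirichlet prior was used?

For a Dirichlet(α) prior with multinomial counts c, the posterior is Dirichlet(α + c) componentwise.
Subtract each count from the matching posterior parameter: 28−24=4, 25−17=8, 24−13=11.

Dirichlet(4, 8, 11)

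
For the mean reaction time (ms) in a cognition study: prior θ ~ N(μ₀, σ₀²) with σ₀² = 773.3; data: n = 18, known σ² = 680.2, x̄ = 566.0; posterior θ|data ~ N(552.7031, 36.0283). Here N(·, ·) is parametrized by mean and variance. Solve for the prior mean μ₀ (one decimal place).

The posterior mean is a precision-weighted average: μ_n = (τ₀μ₀ + τ_data·x̄)/(τ₀+τ_data), with τ₀=1/σ₀² and τ_data=n/σ².
Here τ₀ = 1/773.3 = 0.001293 and τ_data = 18/680.2 = 0.026463, so τ_n = 0.027756.
Rearranging for μ₀: μ₀ = (μ_n·τ_n − τ_data·x̄)/τ₀ = (552.7031·0.027756 − 0.026463·566.0) / 0.001293 = 0.362769/0.001293 ≈ 280.6.

μ₀ = 280.6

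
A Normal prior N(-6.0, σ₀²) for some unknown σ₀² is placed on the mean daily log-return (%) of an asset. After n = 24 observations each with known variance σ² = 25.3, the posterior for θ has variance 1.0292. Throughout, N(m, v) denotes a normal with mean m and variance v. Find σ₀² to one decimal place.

σ₀² = 43.5

For the Normal–Normal model with known σ², precisions add: τ_n = τ₀ + n/σ².
So 1/σ₀² = 1/1.0292 − 24/25.3 = 0.971628 − 0.948617 = 0.023011.
Hence σ₀² = 1/0.023011 ≈ 43.5.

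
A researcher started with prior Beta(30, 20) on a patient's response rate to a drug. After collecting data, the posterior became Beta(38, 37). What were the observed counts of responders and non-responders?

8 responders and 17 non-responders

A Beta(α, β) prior with s successes and f failures in binomial data gives a Beta(α+s, β+f) posterior.
Match parameters: s=38−30=8, f=37−20=17.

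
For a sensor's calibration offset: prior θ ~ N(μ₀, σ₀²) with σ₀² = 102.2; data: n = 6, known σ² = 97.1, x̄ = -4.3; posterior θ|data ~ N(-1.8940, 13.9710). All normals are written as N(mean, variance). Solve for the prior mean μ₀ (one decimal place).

With known observation variance, the Normal–Normal posterior has precision τ_n = τ₀ + n/σ² and mean μ_n = (τ₀μ₀ + (n/σ²)x̄)/τ_n.
Here τ₀ = 1/102.2 = 0.009785 and τ_data = 6/97.1 = 0.061792, so τ_n = 0.071577.
Rearranging for μ₀: μ₀ = (μ_n·τ_n − τ_data·x̄)/τ₀ = (-1.8940·0.071577 − 0.061792·-4.3) / 0.009785 = 0.130139/0.009785 ≈ 13.3.

μ₀ = 13.3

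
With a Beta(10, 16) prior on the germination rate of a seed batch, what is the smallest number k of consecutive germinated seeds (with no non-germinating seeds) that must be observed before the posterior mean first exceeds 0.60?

After k germinated seeds and 0 non-germinating seeds the posterior is Beta(10+k, 16), with mean (10+k)/(10+16+k).
Set (10+k)/(26+k) > 0.60 and solve: k > (0.60·26 − 10)/(1 − 0.60) = 14.000.
The smallest integer exceeding 14.000 is 15.

k = 15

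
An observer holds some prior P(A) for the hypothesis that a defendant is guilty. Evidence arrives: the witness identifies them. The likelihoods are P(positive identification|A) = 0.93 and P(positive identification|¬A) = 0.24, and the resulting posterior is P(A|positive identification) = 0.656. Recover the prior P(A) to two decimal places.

P(A) = 0.33

In odds form, posterior odds = prior odds × likelihood ratio, so prior odds = posterior odds ÷ LR.
Posterior odds = 0.656/(1−0.656) = 1.9070. LR = 0.93/0.24 = 3.8750.
Prior odds = 1.9070/3.8750 = 0.4921, so P(A) = 0.4921/(1+0.4921) ≈ 0.33.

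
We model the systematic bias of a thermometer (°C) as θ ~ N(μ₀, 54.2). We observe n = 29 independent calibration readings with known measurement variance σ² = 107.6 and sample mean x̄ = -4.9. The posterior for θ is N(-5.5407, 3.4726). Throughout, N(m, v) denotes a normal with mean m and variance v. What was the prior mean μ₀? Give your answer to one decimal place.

With known observation variance, the Normal–Normal posterior has precision τ_n = τ₀ + n/σ² and mean μ_n = (τ₀μ₀ + (n/σ²)x̄)/τ_n.
Here τ₀ = 1/54.2 = 0.018450 and τ_data = 29/107.6 = 0.269517, so τ_n = 0.287967.
Rearranging for μ₀: μ₀ = (μ_n·τ_n − τ_data·x̄)/τ₀ = (-5.5407·0.287967 − 0.269517·-4.9) / 0.018450 = -0.274905/0.018450 ≈ -14.9.

μ₀ = -14.9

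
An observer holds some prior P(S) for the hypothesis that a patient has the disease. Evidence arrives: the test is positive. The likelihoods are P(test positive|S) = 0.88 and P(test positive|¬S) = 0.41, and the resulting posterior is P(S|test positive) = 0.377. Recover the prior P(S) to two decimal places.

In odds form, posterior odds = prior odds × likelihood ratio, so prior odds = posterior odds ÷ LR.
Posterior odds = 0.377/(1−0.377) = 0.6051. LR = 0.88/0.41 = 2.1463.
Prior odds = 0.6051/2.1463 = 0.2819, so P(S) = 0.2819/(1+0.2819) ≈ 0.22.

P(S) = 0.22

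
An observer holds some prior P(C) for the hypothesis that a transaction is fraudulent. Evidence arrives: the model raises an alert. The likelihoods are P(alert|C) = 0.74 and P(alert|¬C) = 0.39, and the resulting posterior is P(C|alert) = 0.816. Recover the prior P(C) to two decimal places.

P(C) = 0.70

Bayes' rule in odds form gives O(C|E) = O(C)·[P(E|C)/P(E|¬C)], hence O(C) = O(C|E)/LR.
Posterior odds = 0.816/(1−0.816) = 4.4348. LR = 0.74/0.39 = 1.8974.
Prior odds = 4.4348/1.8974 = 2.3373, so P(C) = 2.3373/(1+2.3373) ≈ 0.70.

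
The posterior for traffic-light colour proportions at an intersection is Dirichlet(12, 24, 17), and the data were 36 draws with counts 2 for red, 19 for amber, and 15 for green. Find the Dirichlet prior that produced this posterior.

Dirichlet(10, 5, 2)

For a Dirichlet(α) prior with multinomial counts c, the posterior is Dirichlet(α + c) componentwise.
Subtract each count from the matching posterior parameter: 12−2=10, 24−19=5, 17−15=2.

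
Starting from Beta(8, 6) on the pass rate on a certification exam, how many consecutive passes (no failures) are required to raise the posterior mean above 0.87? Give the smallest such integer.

k = 33

After k passes and 0 failures the posterior is Beta(8+k, 6), with mean (8+k)/(8+6+k).
Set (8+k)/(14+k) > 0.87 and solve: k > (0.87·14 − 8)/(1 − 0.87) = 32.154.
The smallest integer exceeding 32.154 is 33, and checking k=33: (41)/(47) = 0.8723 > 0.87.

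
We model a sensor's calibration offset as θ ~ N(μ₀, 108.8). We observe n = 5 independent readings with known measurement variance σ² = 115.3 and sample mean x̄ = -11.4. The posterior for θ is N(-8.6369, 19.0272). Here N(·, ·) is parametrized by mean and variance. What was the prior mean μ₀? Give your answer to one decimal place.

μ₀ = 4.4

The posterior mean is a precision-weighted average: μ_n = (τ₀μ₀ + τ_data·x̄)/(τ₀+τ_data), with τ₀=1/σ₀² and τ_data=n/σ².
Here τ₀ = 1/108.8 = 0.009191 and τ_data = 5/115.3 = 0.043365, so τ_n = 0.052556.
Rearranging for μ₀: μ₀ = (μ_n·τ_n − τ_data·x̄)/τ₀ = (-8.6369·0.052556 − 0.043365·-11.4) / 0.009191 = 0.040440/0.009191 ≈ 4.4.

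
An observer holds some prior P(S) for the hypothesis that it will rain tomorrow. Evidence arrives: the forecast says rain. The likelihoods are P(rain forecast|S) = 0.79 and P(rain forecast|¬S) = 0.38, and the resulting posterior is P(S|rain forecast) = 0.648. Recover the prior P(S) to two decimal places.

P(S) = 0.47

Bayes' rule in odds form gives O(S|E) = O(S)·[P(E|S)/P(E|¬S)], hence O(S) = O(S|E)/LR.
Posterior odds = 0.648/(1−0.648) = 1.8409. LR = 0.79/0.38 = 2.0789.
Prior odds = 1.8409/2.0789 = 0.8855, so P(S) = 0.8855/(1+0.8855) ≈ 0.47.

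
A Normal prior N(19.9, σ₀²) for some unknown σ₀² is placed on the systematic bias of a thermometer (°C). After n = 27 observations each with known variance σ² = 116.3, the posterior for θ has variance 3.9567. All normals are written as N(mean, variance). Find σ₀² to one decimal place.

For the Normal–Normal model with known σ², precisions add: τ_n = τ₀ + n/σ².
So 1/σ₀² = 1/3.9567 − 27/116.3 = 0.252736 − 0.232158 = 0.020578.
Hence σ₀² = 1/0.020578 ≈ 48.6.

σ₀² = 48.6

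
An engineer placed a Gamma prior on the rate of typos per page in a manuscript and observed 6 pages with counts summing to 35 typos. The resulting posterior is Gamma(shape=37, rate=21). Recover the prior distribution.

Gamma(shape=2, rate=15)

Gamma–Poisson conjugacy: posterior shape = α + Σxᵢ, posterior rate = β + n.
So α = 37 − 35 = 2 and β = 21 − 6 = 15.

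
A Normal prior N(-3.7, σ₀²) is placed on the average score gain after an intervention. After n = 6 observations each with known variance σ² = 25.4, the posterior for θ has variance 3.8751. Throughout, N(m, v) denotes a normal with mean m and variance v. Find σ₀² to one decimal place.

For the Normal–Normal model with known σ², precisions add: τ_n = τ₀ + n/σ².
So 1/σ₀² = 1/3.8751 − 6/25.4 = 0.258058 − 0.236220 = 0.021838.
Hence σ₀² = 1/0.021838 ≈ 45.8.

σ₀² = 45.8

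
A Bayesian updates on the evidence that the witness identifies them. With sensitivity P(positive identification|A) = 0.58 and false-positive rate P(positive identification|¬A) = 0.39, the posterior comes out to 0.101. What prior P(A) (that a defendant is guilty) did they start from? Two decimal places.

Bayes' rule in odds form gives O(A|E) = O(A)·[P(E|A)/P(E|¬A)], hence O(A) = O(A|E)/LR.
Posterior odds = 0.101/(1−0.101) = 0.1123. LR = 0.58/0.39 = 1.4872.
Prior odds = 0.1123/1.4872 = 0.0755, so P(A) = 0.0755/(1+0.0755) ≈ 0.07.

P(A) = 0.07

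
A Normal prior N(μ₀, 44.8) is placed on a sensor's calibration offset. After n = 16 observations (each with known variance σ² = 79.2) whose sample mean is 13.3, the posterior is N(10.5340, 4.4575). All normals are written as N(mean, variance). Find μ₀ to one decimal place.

The posterior mean is a precision-weighted average: μ_n = (τ₀μ₀ + τ_data·x̄)/(τ₀+τ_data), with τ₀=1/σ₀² and τ_data=n/σ².
Here τ₀ = 1/44.8 = 0.022321 and τ_data = 16/79.2 = 0.202020, so τ_n = 0.224341.
Rearranging for μ₀: μ₀ = (μ_n·τ_n − τ_data·x̄)/τ₀ = (10.5340·0.224341 − 0.202020·13.3) / 0.022321 = -0.323658/0.022321 ≈ -14.5.

μ₀ = -14.5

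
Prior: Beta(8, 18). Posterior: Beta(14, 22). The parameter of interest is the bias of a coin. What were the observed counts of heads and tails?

6 heads and 4 tails

Beta is conjugate to the binomial likelihood: posterior = Beta(α+s, β+f).
So s = 14 − 8 = 6 and f = 22 − 18 = 4.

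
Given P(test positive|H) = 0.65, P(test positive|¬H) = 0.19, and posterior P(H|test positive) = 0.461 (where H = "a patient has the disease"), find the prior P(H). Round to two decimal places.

In odds form, posterior odds = prior odds × likelihood ratio, so prior odds = posterior odds ÷ LR.
Posterior odds = 0.461/(1−0.461) = 0.8553. LR = 0.65/0.19 = 3.4211.
Prior odds = 0.8553/3.4211 = 0.2500, so P(H) = 0.2500/(1+0.2500) ≈ 0.20.

P(H) = 0.20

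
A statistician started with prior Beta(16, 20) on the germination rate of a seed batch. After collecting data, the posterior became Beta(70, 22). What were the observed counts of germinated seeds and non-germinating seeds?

Under Beta–binomial conjugacy the posterior parameters are (a+s, b+f).
Match parameters: s=70−16=54, f=22−20=2.

54 germinated seeds and 2 non-germinating seeds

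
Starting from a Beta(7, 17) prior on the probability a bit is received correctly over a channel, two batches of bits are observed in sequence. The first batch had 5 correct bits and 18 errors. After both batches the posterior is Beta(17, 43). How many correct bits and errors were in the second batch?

5 correct bits and 8 errors

Because Beta–binomial updating is additive in the counts, the combined data contributed (α_post−α_prior, β_post−β_prior) successes and failures.
Total across both batches: 17−7=10 correct bits, 43−17=26 errors.
Subtract the first batch: 10−5=5 correct bits and 26−18=8 errors.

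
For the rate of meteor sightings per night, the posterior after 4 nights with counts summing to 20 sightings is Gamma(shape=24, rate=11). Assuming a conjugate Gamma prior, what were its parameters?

Gamma–Poisson conjugacy: posterior shape = α + Σxᵢ, posterior rate = β + n.
So α = 24 − 20 = 4 and β = 11 − 4 = 7.

Gamma(shape=4, rate=7)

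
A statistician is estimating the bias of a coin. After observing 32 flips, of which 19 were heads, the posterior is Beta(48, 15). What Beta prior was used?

Under Beta–binomial conjugacy the posterior parameters are (α+s, β+f).
Subtract the data counts: 48−19=29, 15−13=2.

Beta(29, 2)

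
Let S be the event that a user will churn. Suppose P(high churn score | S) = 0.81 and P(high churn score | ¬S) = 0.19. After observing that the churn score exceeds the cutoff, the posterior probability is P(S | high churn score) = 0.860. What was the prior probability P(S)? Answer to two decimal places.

Bayes' rule in odds form gives O(S|E) = O(S)·[P(E|S)/P(E|¬S)], hence O(S) = O(S|E)/LR.
Posterior odds = 0.860/(1−0.860) = 6.1429. LR = 0.81/0.19 = 4.2632.
Prior odds = 6.1429/4.2632 = 1.4409, so P(S) = 1.4409/(1+1.4409) ≈ 0.59.

P(S) = 0.59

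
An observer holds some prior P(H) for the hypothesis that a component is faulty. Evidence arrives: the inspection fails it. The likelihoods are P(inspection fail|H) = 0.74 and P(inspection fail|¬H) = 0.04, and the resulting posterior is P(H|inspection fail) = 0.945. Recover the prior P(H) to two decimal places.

P(H) = 0.48

In odds form, posterior odds = prior odds × likelihood ratio, so prior odds = posterior odds ÷ LR.
Posterior odds = 0.945/(1−0.945) = 17.1818. LR = 0.74/0.04 = 18.5000.
Prior odds = 17.1818/18.5000 = 0.9287, so P(H) = 0.9287/(1+0.9287) ≈ 0.48.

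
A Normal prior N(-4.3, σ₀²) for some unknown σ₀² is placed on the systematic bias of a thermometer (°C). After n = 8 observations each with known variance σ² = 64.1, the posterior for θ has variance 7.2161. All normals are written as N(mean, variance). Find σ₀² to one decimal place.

Posterior precision equals prior precision plus data precision: 1/σ_n² = 1/σ₀² + n/σ².
So 1/σ₀² = 1/7.2161 − 8/64.1 = 0.138579 − 0.124805 = 0.013774.
Hence σ₀² = 1/0.013774 ≈ 72.6.

σ₀² = 72.6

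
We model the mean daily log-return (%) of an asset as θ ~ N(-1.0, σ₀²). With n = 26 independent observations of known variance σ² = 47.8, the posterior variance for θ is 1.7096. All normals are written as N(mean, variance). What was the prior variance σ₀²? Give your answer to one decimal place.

For the Normal–Normal model with known σ², precisions add: τ_n = τ₀ + n/σ².
So 1/σ₀² = 1/1.7096 − 26/47.8 = 0.584932 − 0.543933 = 0.040999.
Hence σ₀² = 1/0.040999 ≈ 24.4.

σ₀² = 24.4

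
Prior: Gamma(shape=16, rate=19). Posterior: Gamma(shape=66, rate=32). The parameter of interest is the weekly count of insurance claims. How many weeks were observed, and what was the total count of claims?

Gamma–Poisson conjugacy: posterior shape = α + Σxᵢ, posterior rate = β + n.
Matching: Σxᵢ = 66 − 16 = 50 and n = 32 − 19 = 13.

n = 13 weeks with total 50 claims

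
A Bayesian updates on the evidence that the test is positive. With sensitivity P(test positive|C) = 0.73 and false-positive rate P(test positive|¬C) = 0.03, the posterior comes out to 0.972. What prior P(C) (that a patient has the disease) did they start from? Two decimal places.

In odds form, posterior odds = prior odds × likelihood ratio, so prior odds = posterior odds ÷ LR.
Posterior odds = 0.972/(1−0.972) = 34.7143. LR = 0.73/0.03 = 24.3333.
Prior odds = 34.7143/24.3333 = 1.4266, so P(C) = 1.4266/(1+1.4266) ≈ 0.59.

P(C) = 0.59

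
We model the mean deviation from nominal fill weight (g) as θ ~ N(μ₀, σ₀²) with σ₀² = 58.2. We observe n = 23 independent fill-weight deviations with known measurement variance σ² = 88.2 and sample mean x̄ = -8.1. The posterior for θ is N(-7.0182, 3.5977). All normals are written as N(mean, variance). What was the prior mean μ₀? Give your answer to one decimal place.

With known observation variance, the Normal–Normal posterior has precision τ_n = τ₀ + n/σ² and mean μ_n = (τ₀μ₀ + (n/σ²)x̄)/τ_n.
Here τ₀ = 1/58.2 = 0.017182 and τ_data = 23/88.2 = 0.260771, so τ_n = 0.277953.
Rearranging for μ₀: μ₀ = (μ_n·τ_n − τ_data·x̄)/τ₀ = (-7.0182·0.277953 − 0.260771·-8.1) / 0.017182 = 0.161515/0.017182 ≈ 9.4.

μ₀ = 9.4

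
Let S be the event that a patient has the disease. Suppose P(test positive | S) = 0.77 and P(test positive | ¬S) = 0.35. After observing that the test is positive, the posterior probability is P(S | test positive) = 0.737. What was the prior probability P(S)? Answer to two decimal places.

P(S) = 0.56

Bayes' rule in odds form gives O(S|E) = O(S)·[P(E|S)/P(E|¬S)], hence O(S) = O(S|E)/LR.
Posterior odds = 0.737/(1−0.737) = 2.8023. LR = 0.77/0.35 = 2.2000.
Prior odds = 2.8023/2.2000 = 1.2738, so P(S) = 1.2738/(1+1.2738) ≈ 0.56.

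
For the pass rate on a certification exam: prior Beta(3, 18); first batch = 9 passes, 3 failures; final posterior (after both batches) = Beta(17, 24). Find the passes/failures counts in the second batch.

Sequential conjugate updates are equivalent to a single update on the pooled data, so total successes = posterior α − prior α and total failures = posterior β − prior β.
Total across both batches: 17−3=14 passes, 24−18=6 failures.
Subtract the first batch: 14−9=5 passes and 6−3=3 failures.

5 passes and 3 failures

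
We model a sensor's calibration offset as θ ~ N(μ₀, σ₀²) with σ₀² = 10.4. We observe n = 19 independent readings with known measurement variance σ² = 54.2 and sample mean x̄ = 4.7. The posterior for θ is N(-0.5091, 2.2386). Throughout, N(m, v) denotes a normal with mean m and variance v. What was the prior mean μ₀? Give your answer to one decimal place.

With known observation variance, the Normal–Normal posterior has precision τ_n = τ₀ + n/σ² and mean μ_n = (τ₀μ₀ + (n/σ²)x̄)/τ_n.
Here τ₀ = 1/10.4 = 0.096154 and τ_data = 19/54.2 = 0.350554, so τ_n = 0.446708.
Rearranging for μ₀: μ₀ = (μ_n·τ_n − τ_data·x̄)/τ₀ = (-0.5091·0.446708 − 0.350554·4.7) / 0.096154 = -1.875023/0.096154 ≈ -19.5.

μ₀ = -19.5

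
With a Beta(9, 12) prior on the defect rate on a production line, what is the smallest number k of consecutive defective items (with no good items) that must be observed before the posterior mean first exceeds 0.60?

k = 10

After k defective items and 0 good items the posterior is Beta(9+k, 12), with mean (9+k)/(9+12+k).
Set (9+k)/(21+k) > 0.60 and solve: k > (0.60·21 − 9)/(1 − 0.60) = 9.000.
The smallest integer exceeding 9.000 is 10.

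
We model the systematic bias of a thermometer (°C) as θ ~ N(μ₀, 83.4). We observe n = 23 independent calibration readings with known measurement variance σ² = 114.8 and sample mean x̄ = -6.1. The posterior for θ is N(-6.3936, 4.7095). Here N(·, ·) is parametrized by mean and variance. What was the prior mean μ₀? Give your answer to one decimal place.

With known observation variance, the Normal–Normal posterior has precision τ_n = τ₀ + n/σ² and mean μ_n = (τ₀μ₀ + (n/σ²)x̄)/τ_n.
Here τ₀ = 1/83.4 = 0.011990 and τ_data = 23/114.8 = 0.200348, so τ_n = 0.212338.
Rearranging for μ₀: μ₀ = (μ_n·τ_n − τ_data·x̄)/τ₀ = (-6.3936·0.212338 − 0.200348·-6.1) / 0.011990 = -0.135481/0.011990 ≈ -11.3.

μ₀ = -11.3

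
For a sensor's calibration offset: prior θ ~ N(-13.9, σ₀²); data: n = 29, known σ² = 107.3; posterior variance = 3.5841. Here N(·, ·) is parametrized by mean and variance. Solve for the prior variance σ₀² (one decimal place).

Posterior precision equals prior precision plus data precision: 1/σ_n² = 1/σ₀² + n/σ².
So 1/σ₀² = 1/3.5841 − 29/107.3 = 0.279010 − 0.270270 = 0.008740.
Hence σ₀² = 1/0.008740 ≈ 114.4.

σ₀² = 114.4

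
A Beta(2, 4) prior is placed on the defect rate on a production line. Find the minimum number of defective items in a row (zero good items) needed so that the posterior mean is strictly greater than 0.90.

k = 35

After k defective items and 0 good items the posterior is Beta(2+k, 4), with mean (2+k)/(2+4+k).
Set (2+k)/(6+k) > 0.90 and solve: k > (0.90·6 − 2)/(1 − 0.90) = 34.000.
The smallest integer exceeding 34.000 is 35.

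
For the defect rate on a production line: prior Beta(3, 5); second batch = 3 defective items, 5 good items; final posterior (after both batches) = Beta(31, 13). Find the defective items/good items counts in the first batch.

Sequential conjugate updates are equivalent to a single update on the pooled data, so total successes = posterior α − prior α and total failures = posterior β − prior β.
Total across both batches: 31−3=28 defective items, 13−5=8 good items.
Subtract the second batch: 28−3=25 defective items and 8−5=3 good items.

25 defective items and 3 good items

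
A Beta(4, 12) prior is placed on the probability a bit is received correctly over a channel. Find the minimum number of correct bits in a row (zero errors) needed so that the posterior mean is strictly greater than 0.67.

After k correct bits and 0 errors the posterior is Beta(4+k, 12), with mean (4+k)/(4+12+k).
Set (4+k)/(16+k) > 0.67 and solve: k > (0.67·16 − 4)/(1 − 0.67) = 20.364.
The smallest integer exceeding 20.364 is 21, and checking k=21: (25)/(37) = 0.6757 > 0.67.

k = 21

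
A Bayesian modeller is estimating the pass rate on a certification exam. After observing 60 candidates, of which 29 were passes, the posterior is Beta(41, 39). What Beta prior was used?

Beta(12, 8)

Beta is conjugate to the binomial likelihood: posterior = Beta(a+s, b+f).
So a = 41 − 29 = 12 and b = 39 − 31 = 8.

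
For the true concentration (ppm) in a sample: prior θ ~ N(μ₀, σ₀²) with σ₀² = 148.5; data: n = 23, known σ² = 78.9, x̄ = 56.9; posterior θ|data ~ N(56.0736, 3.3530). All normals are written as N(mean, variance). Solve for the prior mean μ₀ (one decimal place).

μ₀ = 20.3

The posterior mean is a precision-weighted average: μ_n = (τ₀μ₀ + τ_data·x̄)/(τ₀+τ_data), with τ₀=1/σ₀² and τ_data=n/σ².
Here τ₀ = 1/148.5 = 0.006734 and τ_data = 23/78.9 = 0.291508, so τ_n = 0.298242.
Rearranging for μ₀: μ₀ = (μ_n·τ_n − τ_data·x̄)/τ₀ = (56.0736·0.298242 − 0.291508·56.9) / 0.006734 = 0.136697/0.006734 ≈ 20.3.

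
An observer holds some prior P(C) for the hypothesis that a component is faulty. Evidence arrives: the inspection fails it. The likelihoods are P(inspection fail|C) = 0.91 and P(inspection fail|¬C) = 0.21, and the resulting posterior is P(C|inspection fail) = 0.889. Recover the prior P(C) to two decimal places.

In odds form, posterior odds = prior odds × likelihood ratio, so prior odds = posterior odds ÷ LR.
Posterior odds = 0.889/(1−0.889) = 8.0090. LR = 0.91/0.21 = 4.3333.
Prior odds = 8.0090/4.3333 = 1.8482, so P(C) = 1.8482/(1+1.8482) ≈ 0.65.

P(C) = 0.65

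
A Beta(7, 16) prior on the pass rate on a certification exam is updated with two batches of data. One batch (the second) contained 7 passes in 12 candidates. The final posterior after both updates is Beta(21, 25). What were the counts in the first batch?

Sequential conjugate updates are equivalent to a single update on the pooled data, so total successes = posterior α − prior α and total failures = posterior β − prior β.
Total across both batches: 21−7=14 passes, 25−16=9 failures.
Subtract the second batch: 14−7=7 passes and 9−5=4 failures.

7 passes and 4 failures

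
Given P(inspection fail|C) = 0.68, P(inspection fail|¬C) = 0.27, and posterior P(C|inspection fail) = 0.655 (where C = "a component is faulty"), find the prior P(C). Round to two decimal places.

In odds form, posterior odds = prior odds × likelihood ratio, so prior odds = posterior odds ÷ LR.
Posterior odds = 0.655/(1−0.655) = 1.8986. LR = 0.68/0.27 = 2.5185.
Prior odds = 1.8986/2.5185 = 0.7539, so P(C) = 0.7539/(1+0.7539) ≈ 0.43.

P(C) = 0.43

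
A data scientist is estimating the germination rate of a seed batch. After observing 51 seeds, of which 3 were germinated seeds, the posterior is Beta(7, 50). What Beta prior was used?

A Beta(α, β) prior with s successes and f failures in binomial data gives a Beta(α+s, β+f) posterior.
So α = 7 − 3 = 4 and β = 50 − 48 = 2.

Beta(4, 2)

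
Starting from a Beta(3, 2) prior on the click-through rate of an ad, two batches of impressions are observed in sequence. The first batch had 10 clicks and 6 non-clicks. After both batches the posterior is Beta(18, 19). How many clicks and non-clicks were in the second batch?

5 clicks and 11 non-clicks

Sequential conjugate updates are equivalent to a single update on the pooled data, so total successes = posterior α − prior α and total failures = posterior β − prior β.
Total across both batches: 18−3=15 clicks, 19−2=17 non-clicks.
Subtract the first batch: 15−10=5 clicks and 17−6=11 non-clicks.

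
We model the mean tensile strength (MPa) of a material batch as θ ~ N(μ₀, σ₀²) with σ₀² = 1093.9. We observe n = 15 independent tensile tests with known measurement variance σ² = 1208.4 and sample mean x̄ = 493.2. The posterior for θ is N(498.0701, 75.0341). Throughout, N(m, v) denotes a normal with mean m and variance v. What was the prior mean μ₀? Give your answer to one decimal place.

μ₀ = 564.2

The posterior mean is a precision-weighted average: μ_n = (τ₀μ₀ + τ_data·x̄)/(τ₀+τ_data), with τ₀=1/σ₀² and τ_data=n/σ².
Here τ₀ = 1/1093.9 = 0.000914 and τ_data = 15/1208.4 = 0.012413, so τ_n = 0.013327.
Rearranging for μ₀: μ₀ = (μ_n·τ_n − τ_data·x̄)/τ₀ = (498.0701·0.013327 − 0.012413·493.2) / 0.000914 = 0.515689/0.000914 ≈ 564.2.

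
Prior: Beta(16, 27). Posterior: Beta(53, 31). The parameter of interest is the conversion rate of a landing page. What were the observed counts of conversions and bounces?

Beta is conjugate to the binomial likelihood: posterior = Beta(α+s, β+f).
Match parameters: s=53−16=37, f=31−27=4.

37 conversions and 4 bounces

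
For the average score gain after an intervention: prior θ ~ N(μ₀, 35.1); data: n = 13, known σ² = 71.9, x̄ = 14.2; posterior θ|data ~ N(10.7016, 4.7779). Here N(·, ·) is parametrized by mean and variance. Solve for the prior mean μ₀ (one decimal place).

With known observation variance, the Normal–Normal posterior has precision τ_n = τ₀ + n/σ² and mean μ_n = (τ₀μ₀ + (n/σ²)x̄)/τ_n.
Here τ₀ = 1/35.1 = 0.028490 and τ_data = 13/71.9 = 0.180807, so τ_n = 0.209297.
Rearranging for μ₀: μ₀ = (μ_n·τ_n − τ_data·x̄)/τ₀ = (10.7016·0.209297 − 0.180807·14.2) / 0.028490 = -0.327647/0.028490 ≈ -11.5.

μ₀ = -11.5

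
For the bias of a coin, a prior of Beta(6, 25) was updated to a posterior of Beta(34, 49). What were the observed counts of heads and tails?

A Beta(a, b) prior with s successes and f failures in binomial data gives a Beta(a+s, b+f) posterior.
Match parameters: s=34−6=28, f=49−25=24.

28 heads and 24 tails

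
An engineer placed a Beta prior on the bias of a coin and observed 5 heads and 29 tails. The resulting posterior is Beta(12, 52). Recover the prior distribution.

Under Beta–binomial conjugacy the posterior parameters are (a+s, b+f).
So a = 12 − 5 = 7 and b = 52 − 29 = 23.

Beta(7, 23)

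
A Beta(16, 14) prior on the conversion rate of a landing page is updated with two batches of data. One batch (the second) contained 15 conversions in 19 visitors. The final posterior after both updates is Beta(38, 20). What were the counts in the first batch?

7 conversions and 2 bounces

Because Beta–binomial updating is additive in the counts, the combined data contributed (α_post−α_prior, β_post−β_prior) successes and failures.
Total across both batches: 38−16=22 conversions, 20−14=6 bounces.
Subtract the second batch: 22−15=7 conversions and 6−4=2 bounces.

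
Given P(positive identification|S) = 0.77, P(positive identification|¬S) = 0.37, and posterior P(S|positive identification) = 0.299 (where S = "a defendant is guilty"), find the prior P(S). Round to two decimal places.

P(S) = 0.17

In odds form, posterior odds = prior odds × likelihood ratio, so prior odds = posterior odds ÷ LR.
Posterior odds = 0.299/(1−0.299) = 0.4265. LR = 0.77/0.37 = 2.0811.
Prior odds = 0.4265/2.0811 = 0.2049, so P(S) = 0.2049/(1+0.2049) ≈ 0.17.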